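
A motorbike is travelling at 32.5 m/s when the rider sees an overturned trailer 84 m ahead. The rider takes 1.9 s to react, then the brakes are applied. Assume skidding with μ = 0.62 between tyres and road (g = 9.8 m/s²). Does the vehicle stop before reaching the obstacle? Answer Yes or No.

a = μg = 0.62 × 9.8 = 6.076 m/s².
Reaction distance = 32.5000 × 1.9 = 61.750 m.
Braking distance = v²/(2a) = 1056.250 / 12.152 = 86.920 m.
Total stopping distance = 61.750 + 86.920 = 148.670 m, vs 84 m available — it cannot stop in time and overshoots by 148.670 − 84 = 64.670 m.

No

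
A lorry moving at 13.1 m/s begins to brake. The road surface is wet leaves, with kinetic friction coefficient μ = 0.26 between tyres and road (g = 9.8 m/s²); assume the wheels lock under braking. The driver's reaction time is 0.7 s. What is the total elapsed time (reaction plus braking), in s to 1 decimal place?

Total time ≈ 5.8 s

a = μg = 0.26 × 9.8 = 2.548 m/s².
Braking time = v/a = 13.1000 / 2.548 = 5.141 s.
Total = 0.7 + 5.141 = 5.841 s.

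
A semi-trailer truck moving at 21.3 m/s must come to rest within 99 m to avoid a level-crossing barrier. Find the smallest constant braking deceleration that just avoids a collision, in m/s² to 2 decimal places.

v² = 2a·d ⇒ a = v²/(2d) = 21.3000² / (2 × 99.000) = 453.690 / 198.000 = 2.2914 m/s².

Required deceleration ≈ 2.29 m/s²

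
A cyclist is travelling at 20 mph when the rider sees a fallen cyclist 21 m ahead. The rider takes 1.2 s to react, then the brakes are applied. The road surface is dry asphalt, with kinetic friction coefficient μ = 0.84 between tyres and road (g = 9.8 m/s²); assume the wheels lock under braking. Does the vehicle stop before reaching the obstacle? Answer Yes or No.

20 mph × 0.44704 = 8.9408 m/s.
a = μg = 0.84 × 9.8 = 8.232 m/s².
Reaction distance = 8.9408 × 1.2 = 10.729 m.
Braking distance = v²/(2a) = 79.938 / 16.464 = 4.855 m.
Total stopping distance = 10.729 + 4.855 = 15.584 m, vs 21 m available — it stops with 21 − 15.584 = 5.416 m to spare.

Yes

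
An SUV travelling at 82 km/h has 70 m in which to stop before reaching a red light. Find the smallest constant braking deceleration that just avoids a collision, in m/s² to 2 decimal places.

Required deceleration ≈ 3.71 m/s²

82 km/h ÷ 3.6 = 22.7778 m/s.
v² = 2a·d ⇒ a = v²/(2d) = 22.7778² / (2 × 70.000) = 518.828 / 140.000 = 3.7059 m/s².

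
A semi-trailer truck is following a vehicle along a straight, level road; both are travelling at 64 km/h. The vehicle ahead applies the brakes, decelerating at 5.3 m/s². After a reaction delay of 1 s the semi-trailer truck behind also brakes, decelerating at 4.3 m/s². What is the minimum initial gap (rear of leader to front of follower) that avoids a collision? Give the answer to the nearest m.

Minimum gap ≈ 25 m

64 km/h ÷ 3.6 = 17.7778 m/s.
Leader travels v²/(2a_L) = 316.050 / 10.600 = 29.816 m before stopping.
Follower covers v·t_r = 17.7778 × 1 = 17.778 m while reacting, then v²/(2a_F) = 316.050 / 8.600 = 36.750 m while braking, for a total of 17.778 + 36.750 = 54.528 m.
Since a_F ≤ a_L and the follower starts braking later, the follower is never slower than the leader, so the closest approach is when both have stopped.
Minimum gap = 54.528 − 29.816 = 24.712 m.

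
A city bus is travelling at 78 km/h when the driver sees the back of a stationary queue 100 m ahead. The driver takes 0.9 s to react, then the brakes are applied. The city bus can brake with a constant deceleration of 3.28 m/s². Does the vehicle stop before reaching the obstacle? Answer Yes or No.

78 km/h ÷ 3.6 = 21.6667 m/s.
Reaction distance = 21.6667 × 0.9 = 19.500 m.
Braking distance = v²/(2a) = 469.446 / 6.560 = 71.562 m.
Total stopping distance = 19.500 + 71.562 = 91.062 m, vs 100 m available — it stops with 100 − 91.062 = 8.938 m to spare.

Yes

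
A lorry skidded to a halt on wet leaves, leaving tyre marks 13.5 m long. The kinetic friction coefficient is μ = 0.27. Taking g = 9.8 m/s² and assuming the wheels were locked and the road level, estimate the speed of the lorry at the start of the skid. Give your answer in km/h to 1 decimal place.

Initial speed ≈ 30.4 km/h

Deceleration a = μg = 0.27 × 9.8 = 2.646 m/s².
v = √(2a·d) = √(2 × 2.646 × 13.5) = √71.442 = 8.4523 m/s.
= 8.4523 × 3.6 = 30.428 km/h.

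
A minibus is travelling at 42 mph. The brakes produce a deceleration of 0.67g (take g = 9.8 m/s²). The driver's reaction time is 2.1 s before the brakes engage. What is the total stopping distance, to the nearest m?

Total stopping distance ≈ 66 m

42 mph × 0.44704 = 18.7757 m/s.
a = 0.67 × 9.8 = 6.566 m/s².
Reaction distance = v·t_r = 18.7757 × 2.1 = 39.429 m.
Braking distance = v²/(2a) = 18.7757² / (2 × 6.566) = 352.527 / 13.132 = 26.845 m.
Total = 39.429 + 26.845 = 66.274 m.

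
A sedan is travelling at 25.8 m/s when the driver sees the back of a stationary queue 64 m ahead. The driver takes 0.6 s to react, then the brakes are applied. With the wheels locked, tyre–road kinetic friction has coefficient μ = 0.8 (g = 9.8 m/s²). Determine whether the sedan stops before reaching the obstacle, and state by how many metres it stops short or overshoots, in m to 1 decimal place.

Yes — it stops 6.1 m short of the obstacle

a = μg = 0.8 × 9.8 = 7.840 m/s².
Reaction distance = 25.8000 × 0.6 = 15.480 m.
Braking distance = v²/(2a) = 665.640 / 15.680 = 42.452 m.
Total stopping distance = 15.480 + 42.452 = 57.932 m, vs 64 m available — it stops with 64 − 57.932 = 6.068 m to spare.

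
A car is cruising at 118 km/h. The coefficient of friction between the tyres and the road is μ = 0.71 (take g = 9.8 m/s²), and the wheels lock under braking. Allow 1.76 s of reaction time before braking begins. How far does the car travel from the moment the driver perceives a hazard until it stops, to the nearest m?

Total stopping distance ≈ 135 m

118 km/h ÷ 3.6 = 32.7778 m/s.
a = μg = 0.71 × 9.8 = 6.958 m/s².
Reaction distance = v·t_r = 32.7778 × 1.76 = 57.689 m.
Braking distance = v²/(2a) = 32.7778² / (2 × 6.958) = 1074.384 / 13.916 = 77.205 m.
Total = 57.689 + 77.205 = 134.894 m.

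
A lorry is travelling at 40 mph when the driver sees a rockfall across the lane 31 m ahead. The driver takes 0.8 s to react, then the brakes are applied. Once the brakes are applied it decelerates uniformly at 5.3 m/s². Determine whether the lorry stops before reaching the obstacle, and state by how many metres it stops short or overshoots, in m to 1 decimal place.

40 mph × 0.44704 = 17.8816 m/s.
Reaction distance = 17.8816 × 0.8 = 14.305 m.
Braking distance = v²/(2a) = 319.752 / 10.600 = 30.165 m.
Total stopping distance = 14.305 + 30.165 = 44.470 m, vs 31 m available — it cannot stop in time and overshoots by 44.470 − 31 = 13.470 m.

No — it overshoots by 13.5 m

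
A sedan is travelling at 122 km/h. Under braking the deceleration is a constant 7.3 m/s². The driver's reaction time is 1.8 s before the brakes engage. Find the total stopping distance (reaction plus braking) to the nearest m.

122 km/h ÷ 3.6 = 33.8889 m/s.
Reaction distance = v·t_r = 33.8889 × 1.8 = 61.000 m.
Braking distance = v²/(2a) = 33.8889² / (2 × 7.300) = 1148.458 / 14.600 = 78.662 m.
Total = 61.000 + 78.662 = 139.662 m.

Total stopping distance ≈ 140 m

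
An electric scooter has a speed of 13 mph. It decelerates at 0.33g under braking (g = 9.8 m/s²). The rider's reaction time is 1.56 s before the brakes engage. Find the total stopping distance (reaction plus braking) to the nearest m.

Total stopping distance ≈ 14 m

13 mph × 0.44704 = 5.8115 m/s.
a = 0.33 × 9.8 = 3.234 m/s².
Reaction distance = v·t_r = 5.8115 × 1.56 = 9.066 m.
Braking distance = v²/(2a) = 5.8115² / (2 × 3.234) = 33.774 / 6.468 = 5.222 m.
Total = 9.066 + 5.222 = 14.288 m.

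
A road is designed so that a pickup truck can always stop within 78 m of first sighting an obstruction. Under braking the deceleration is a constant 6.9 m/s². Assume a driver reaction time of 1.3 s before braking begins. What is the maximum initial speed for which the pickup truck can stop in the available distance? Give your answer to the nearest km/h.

Stopping distance: v·t_r + v²/(2a) = 78 with t_r = 1.3 s and a = 6.900 m/s².
So v² + 17.940 v − 1076.40 = 0.
Positive root: v = −a·t_r + √((a·t_r)² + 2a·d) = −8.970 + √(80.461 + 1076.40) = 25.0427 m/s.
25.0427 m/s × 3.6 = 90.154 km/h.

Maximum speed ≈ 90 km/h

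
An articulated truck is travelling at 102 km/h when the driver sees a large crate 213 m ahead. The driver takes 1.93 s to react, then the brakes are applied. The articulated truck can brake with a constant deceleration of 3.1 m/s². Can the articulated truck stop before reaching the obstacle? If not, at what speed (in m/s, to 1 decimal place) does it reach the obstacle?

102 km/h ÷ 3.6 = 28.3333 m/s.
Reaction distance = 28.3333 × 1.93 = 54.683 m.
Braking distance = v²/(2a) = 802.776 / 6.200 = 129.480 m.
Total stopping distance = 54.683 + 129.480 = 184.163 m, vs 213 m available — it stops with 213 − 184.163 = 28.837 m to spare.

Yes — it stops about 28.8 m short of the obstacle, so it never reaches it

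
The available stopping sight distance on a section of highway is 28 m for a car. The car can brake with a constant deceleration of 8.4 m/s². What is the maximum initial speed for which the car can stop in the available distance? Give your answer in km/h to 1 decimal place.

Maximum speed ≈ 78.1 km/h

v²/(2a) = d ⇒ v = √(2 × 8.400 × 28) = √470.40 = 21.6887 m/s.
21.6887 m/s × 3.6 = 78.079 km/h.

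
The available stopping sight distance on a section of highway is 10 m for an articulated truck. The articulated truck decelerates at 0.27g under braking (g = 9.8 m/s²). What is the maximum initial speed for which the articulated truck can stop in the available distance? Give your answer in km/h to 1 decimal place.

Maximum speed ≈ 26.2 km/h

a = 0.27 × 9.8 = 2.646 m/s².
v²/(2a) = d ⇒ v = √(2 × 2.646 × 10) = √52.92 = 7.2746 m/s.
7.2746 m/s × 3.6 = 26.189 km/h.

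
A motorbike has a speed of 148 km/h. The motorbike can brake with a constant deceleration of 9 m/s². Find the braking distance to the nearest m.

Braking distance ≈ 94 m

148 km/h ÷ 3.6 = 41.1111 m/s.
Braking distance = v²/(2a) = 41.1111² / (2 × 9.000) = 1690.123 / 18.000 = 93.896 m.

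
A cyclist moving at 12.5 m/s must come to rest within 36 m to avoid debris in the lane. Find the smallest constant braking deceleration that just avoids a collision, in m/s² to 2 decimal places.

v² = 2a·d ⇒ a = v²/(2d) = 12.5000² / (2 × 36.000) = 156.250 / 72.000 = 2.1701 m/s².

Required deceleration ≈ 2.17 m/s²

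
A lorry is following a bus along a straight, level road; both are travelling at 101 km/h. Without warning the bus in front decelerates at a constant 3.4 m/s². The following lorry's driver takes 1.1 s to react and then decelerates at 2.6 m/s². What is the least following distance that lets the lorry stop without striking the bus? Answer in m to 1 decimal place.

101 km/h ÷ 3.6 = 28.0556 m/s.
Leader travels v²/(2a_L) = 787.117 / 6.800 = 115.752 m before stopping.
Follower covers v·t_r = 28.0556 × 1.1 = 30.861 m while reacting, then v²/(2a_F) = 787.117 / 5.200 = 151.369 m while braking, for a total of 30.861 + 151.369 = 182.230 m.
Since a_F ≤ a_L and the follower starts braking later, the follower is never slower than the leader, so the closest approach is when both have stopped.
Minimum gap = 182.230 − 115.752 = 66.478 m.

Minimum gap ≈ 66.5 m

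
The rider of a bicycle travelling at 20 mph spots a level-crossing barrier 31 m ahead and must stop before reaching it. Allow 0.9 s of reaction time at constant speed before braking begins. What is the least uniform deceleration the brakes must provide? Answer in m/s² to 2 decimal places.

20 mph × 0.44704 = 8.9408 m/s.
Distance covered during reaction = 8.9408 × 0.9 = 8.047 m.
Distance available for braking: 31 − 8.047 = 22.953 m.
v² = 2a·d ⇒ a = v²/(2d) = 8.9408² / (2 × 22.953) = 79.938 / 45.906 = 1.7413 m/s².

Required deceleration ≈ 1.74 m/s²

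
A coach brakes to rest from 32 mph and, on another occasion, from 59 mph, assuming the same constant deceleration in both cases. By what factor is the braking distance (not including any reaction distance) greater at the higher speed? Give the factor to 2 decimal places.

Braking distance d = v²/(2a), so with a fixed, d ∝ v².
Factor = (59/32)² = 1.8438² = 3.3996.

Factor ≈ 3.40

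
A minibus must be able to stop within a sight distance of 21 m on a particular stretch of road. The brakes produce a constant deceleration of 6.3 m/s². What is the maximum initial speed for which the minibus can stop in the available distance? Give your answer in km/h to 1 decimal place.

v²/(2a) = d ⇒ v = √(2 × 6.300 × 21) = √264.60 = 16.2665 m/s.
16.2665 m/s × 3.6 = 58.559 km/h.

Maximum speed ≈ 58.6 km/h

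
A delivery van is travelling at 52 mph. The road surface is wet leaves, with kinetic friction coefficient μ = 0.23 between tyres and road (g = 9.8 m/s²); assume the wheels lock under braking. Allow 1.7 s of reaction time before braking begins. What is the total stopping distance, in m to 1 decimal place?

Total stopping distance ≈ 159.4 m

52 mph × 0.44704 = 23.2461 m/s.
a = μg = 0.23 × 9.8 = 2.254 m/s².
Reaction distance = v·t_r = 23.2461 × 1.7 = 39.518 m.
Braking distance = v²/(2a) = 23.2461² / (2 × 2.254) = 540.381 / 4.508 = 119.872 m.
Total = 39.518 + 119.872 = 159.390 m.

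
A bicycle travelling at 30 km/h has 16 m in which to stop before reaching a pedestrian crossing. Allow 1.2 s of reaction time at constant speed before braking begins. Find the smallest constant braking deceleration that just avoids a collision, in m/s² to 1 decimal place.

30 km/h ÷ 3.6 = 8.3333 m/s.
Distance covered during reaction = 8.3333 × 1.2 = 10.000 m.
Distance available for braking: 16 − 10.000 = 6.000 m.
v² = 2a·d ⇒ a = v²/(2d) = 8.3333² / (2 × 6.000) = 69.444 / 12.000 = 5.7870 m/s².

Required deceleration ≈ 5.8 m/s²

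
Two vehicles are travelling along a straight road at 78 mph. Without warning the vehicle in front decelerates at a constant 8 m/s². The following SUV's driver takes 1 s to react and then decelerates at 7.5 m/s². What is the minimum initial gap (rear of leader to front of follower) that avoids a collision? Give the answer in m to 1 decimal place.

78 mph × 0.44704 = 34.8691 m/s.
Leader travels v²/(2a_L) = 1215.854 / 16.000 = 75.991 m before stopping.
Follower covers v·t_r = 34.8691 × 1 = 34.869 m while reacting, then v²/(2a_F) = 1215.854 / 15.000 = 81.057 m while braking, for a total of 34.869 + 81.057 = 115.926 m.
Since a_F ≤ a_L and the follower starts braking later, the follower is never slower than the leader, so the closest approach is when both have stopped.
Minimum gap = 115.926 − 75.991 = 39.935 m.

Minimum gap ≈ 39.9 m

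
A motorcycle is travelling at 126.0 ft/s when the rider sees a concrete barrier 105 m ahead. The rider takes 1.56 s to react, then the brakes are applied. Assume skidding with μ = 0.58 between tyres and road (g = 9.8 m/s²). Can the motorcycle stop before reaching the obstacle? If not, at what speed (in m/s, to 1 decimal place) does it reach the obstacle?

No — it strikes the obstacle at 31.0 m/s

126 ft/s × 0.3048 = 38.4048 m/s.
a = μg = 0.58 × 9.8 = 5.684 m/s².
Reaction distance = 38.4048 × 1.56 = 59.911 m.
Braking distance needed to stop: v²/(2a) = 1474.929 / 11.368 = 129.744 m, so total needed = 59.911 + 129.744 = 189.655 m > 105 m — it cannot stop.
Distance remaining when braking begins: 105 − 59.911 = 45.089 m.
v² = v₀² − 2a·d = 1474.929 − 2 × 5.684 × 45.089 = 962.357 m²/s².
v = √962.357 = 31.022 m/s.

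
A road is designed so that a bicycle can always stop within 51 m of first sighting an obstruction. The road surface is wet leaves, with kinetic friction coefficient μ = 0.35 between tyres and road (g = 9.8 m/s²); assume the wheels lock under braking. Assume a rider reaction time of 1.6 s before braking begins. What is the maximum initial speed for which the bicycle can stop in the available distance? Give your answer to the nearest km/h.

Maximum speed ≈ 50 km/h

a = μg = 0.35 × 9.8 = 3.430 m/s².
Stopping distance: v·t_r + v²/(2a) = 51 with t_r = 1.6 s and a = 3.430 m/s².
So v² + 10.976 v − 349.86 = 0.
Positive root: v = −a·t_r + √((a·t_r)² + 2a·d) = −5.488 + √(30.118 + 349.86) = 14.0050 m/s.
14.0050 m/s × 3.6 = 50.418 km/h.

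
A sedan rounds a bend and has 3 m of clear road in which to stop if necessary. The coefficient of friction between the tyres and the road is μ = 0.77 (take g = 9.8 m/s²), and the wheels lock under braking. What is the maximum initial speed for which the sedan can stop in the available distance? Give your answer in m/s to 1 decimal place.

Maximum speed ≈ 6.7 m/s

a = μg = 0.77 × 9.8 = 7.546 m/s².
v²/(2a) = d ⇒ v = √(2 × 7.546 × 3) = √45.28 = 6.7290 m/s.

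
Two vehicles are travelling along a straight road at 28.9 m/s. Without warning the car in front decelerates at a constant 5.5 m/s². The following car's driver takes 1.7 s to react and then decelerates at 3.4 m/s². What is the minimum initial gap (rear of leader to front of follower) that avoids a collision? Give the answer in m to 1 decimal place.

Leader travels v²/(2a_L) = 835.210 / 11.000 = 75.928 m before stopping.
Follower covers v·t_r = 28.9000 × 1.7 = 49.130 m while reacting, then v²/(2a_F) = 835.210 / 6.800 = 122.825 m while braking, for a total of 49.130 + 122.825 = 171.955 m.
Since a_F ≤ a_L and the follower starts braking later, the follower is never slower than the leader, so the closest approach is when both have stopped.
Minimum gap = 171.955 − 75.928 = 96.027 m.

Minimum gap ≈ 96.0 m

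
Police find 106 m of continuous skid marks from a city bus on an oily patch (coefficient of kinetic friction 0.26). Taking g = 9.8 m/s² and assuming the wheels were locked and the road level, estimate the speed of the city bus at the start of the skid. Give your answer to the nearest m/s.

Deceleration a = μg = 0.26 × 9.8 = 2.548 m/s².
v = √(2a·d) = √(2 × 2.548 × 106) = √540.176 = 23.2417 m/s.

Initial speed ≈ 23 m/s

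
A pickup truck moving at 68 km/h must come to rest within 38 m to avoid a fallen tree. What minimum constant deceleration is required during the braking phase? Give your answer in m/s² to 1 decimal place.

68 km/h ÷ 3.6 = 18.8889 m/s.
v² = 2a·d ⇒ a = v²/(2d) = 18.8889² / (2 × 38.000) = 356.791 / 76.000 = 4.6946 m/s².

Required deceleration ≈ 4.7 m/s²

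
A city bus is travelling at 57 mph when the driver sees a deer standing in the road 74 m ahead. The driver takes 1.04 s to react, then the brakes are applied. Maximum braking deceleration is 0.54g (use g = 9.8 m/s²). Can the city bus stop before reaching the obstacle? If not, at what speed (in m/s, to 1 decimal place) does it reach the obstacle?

57 mph × 0.44704 = 25.4813 m/s.
a = 0.54 × 9.8 = 5.292 m/s².
Reaction distance = 25.4813 × 1.04 = 26.501 m.
Braking distance needed to stop: v²/(2a) = 649.297 / 10.584 = 61.347 m, so total needed = 26.501 + 61.347 = 87.848 m > 74 m — it cannot stop.
Distance remaining when braking begins: 74 − 26.501 = 47.499 m.
v² = v₀² − 2a·d = 649.297 − 2 × 5.292 × 47.499 = 146.568 m²/s².
v = √146.568 = 12.107 m/s.

No — it strikes the obstacle at 12.1 m/s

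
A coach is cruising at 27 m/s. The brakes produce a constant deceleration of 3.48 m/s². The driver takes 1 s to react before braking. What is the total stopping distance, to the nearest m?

Reaction distance = v·t_r = 27.0000 × 1 = 27.000 m.
Braking distance = v²/(2a) = 27.0000² / (2 × 3.480) = 729.000 / 6.960 = 104.741 m.
Total = 27.000 + 104.741 = 131.741 m.

Total stopping distance ≈ 132 m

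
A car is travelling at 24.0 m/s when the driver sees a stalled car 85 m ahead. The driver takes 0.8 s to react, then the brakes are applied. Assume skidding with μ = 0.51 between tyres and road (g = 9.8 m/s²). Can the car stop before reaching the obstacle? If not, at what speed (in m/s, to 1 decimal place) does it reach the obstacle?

a = μg = 0.51 × 9.8 = 4.998 m/s².
Reaction distance = 24.0000 × 0.8 = 19.200 m.
Braking distance = v²/(2a) = 576.000 / 9.996 = 57.623 m.
Total stopping distance = 19.200 + 57.623 = 76.823 m, vs 85 m available — it stops with 85 − 76.823 = 8.177 m to spare.

Yes — it stops about 8.2 m short of the obstacle, so it never reaches it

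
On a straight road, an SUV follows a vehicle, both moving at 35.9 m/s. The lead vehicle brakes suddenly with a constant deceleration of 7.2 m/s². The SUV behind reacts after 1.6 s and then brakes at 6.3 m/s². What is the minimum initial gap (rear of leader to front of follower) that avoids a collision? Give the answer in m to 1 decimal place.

Minimum gap ≈ 70.2 m

Leader travels v²/(2a_L) = 1288.810 / 14.400 = 89.501 m before stopping.
Follower covers v·t_r = 35.9000 × 1.6 = 57.440 m while reacting, then v²/(2a_F) = 1288.810 / 12.600 = 102.287 m while braking, for a total of 57.440 + 102.287 = 159.727 m.
Since a_F ≤ a_L and the follower starts braking later, the follower is never slower than the leader, so the closest approach is when both have stopped.
Minimum gap = 159.727 − 89.501 = 70.226 m.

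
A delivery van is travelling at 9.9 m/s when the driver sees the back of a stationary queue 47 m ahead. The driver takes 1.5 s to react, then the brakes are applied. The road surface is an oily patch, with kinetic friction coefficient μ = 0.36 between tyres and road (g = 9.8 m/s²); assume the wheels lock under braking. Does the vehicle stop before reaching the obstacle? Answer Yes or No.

Yes

a = μg = 0.36 × 9.8 = 3.528 m/s².
Reaction distance = 9.9000 × 1.5 = 14.850 m.
Braking distance = v²/(2a) = 98.010 / 7.056 = 13.890 m.
Total stopping distance = 14.850 + 13.890 = 28.740 m, vs 47 m available — it stops with 47 − 28.740 = 18.260 m to spare.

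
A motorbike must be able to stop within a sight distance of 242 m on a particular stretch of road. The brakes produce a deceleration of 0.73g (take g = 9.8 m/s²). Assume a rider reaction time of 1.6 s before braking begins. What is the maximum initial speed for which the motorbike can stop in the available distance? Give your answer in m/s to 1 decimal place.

Maximum speed ≈ 48.5 m/s

a = 0.73 × 9.8 = 7.154 m/s².
Stopping distance: v·t_r + v²/(2a) = 242 with t_r = 1.6 s and a = 7.154 m/s².
So v² + 22.893 v − 3462.54 = 0.
Positive root: v = −a·t_r + √((a·t_r)² + 2a·d) = −11.446 + √(131.011 + 3462.54) = 48.5002 m/s.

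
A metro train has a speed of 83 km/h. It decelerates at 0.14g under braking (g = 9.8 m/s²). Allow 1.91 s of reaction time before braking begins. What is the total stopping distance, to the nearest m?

83 km/h ÷ 3.6 = 23.0556 m/s.
a = 0.14 × 9.8 = 1.372 m/s².
Reaction distance = v·t_r = 23.0556 × 1.91 = 44.036 m.
Braking distance = v²/(2a) = 23.0556² / (2 × 1.372) = 531.561 / 2.744 = 193.718 m.
Total = 44.036 + 193.718 = 237.754 m.

Total stopping distance ≈ 238 m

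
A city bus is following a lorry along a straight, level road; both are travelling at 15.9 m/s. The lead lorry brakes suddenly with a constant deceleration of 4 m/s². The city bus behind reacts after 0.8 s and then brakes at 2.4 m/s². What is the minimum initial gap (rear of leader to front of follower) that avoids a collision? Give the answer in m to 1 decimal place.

Leader travels v²/(2a_L) = 252.810 / 8.000 = 31.601 m before stopping.
Follower covers v·t_r = 15.9000 × 0.8 = 12.720 m while reacting, then v²/(2a_F) = 252.810 / 4.800 = 52.669 m while braking, for a total of 12.720 + 52.669 = 65.389 m.
Since a_F ≤ a_L and the follower starts braking later, the follower is never slower than the leader, so the closest approach is when both have stopped.
Minimum gap = 65.389 − 31.601 = 33.788 m.

Minimum gap ≈ 33.8 m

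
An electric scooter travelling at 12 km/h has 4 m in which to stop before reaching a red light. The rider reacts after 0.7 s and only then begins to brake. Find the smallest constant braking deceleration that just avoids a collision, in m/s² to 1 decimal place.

Required deceleration ≈ 3.3 m/s²

12 km/h ÷ 3.6 = 3.3333 m/s.
Distance covered during reaction = 3.3333 × 0.7 = 2.333 m.
Distance available for braking: 4 − 2.333 = 1.667 m.
v² = 2a·d ⇒ a = v²/(2d) = 3.3333² / (2 × 1.667) = 11.111 / 3.334 = 3.3326 m/s².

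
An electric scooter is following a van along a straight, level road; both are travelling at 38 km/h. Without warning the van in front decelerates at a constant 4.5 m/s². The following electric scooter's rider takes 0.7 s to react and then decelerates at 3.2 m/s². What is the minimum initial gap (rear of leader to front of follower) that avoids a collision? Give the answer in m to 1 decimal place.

38 km/h ÷ 3.6 = 10.5556 m/s.
Leader travels v²/(2a_L) = 111.421 / 9.000 = 12.380 m before stopping.
Follower covers v·t_r = 10.5556 × 0.7 = 7.389 m while reacting, then v²/(2a_F) = 111.421 / 6.400 = 17.410 m while braking, for a total of 7.389 + 17.410 = 24.799 m.
Since a_F ≤ a_L and the follower starts braking later, the follower is never slower than the leader, so the closest approach is when both have stopped.
Minimum gap = 24.799 − 12.380 = 12.419 m.

Minimum gap ≈ 12.4 m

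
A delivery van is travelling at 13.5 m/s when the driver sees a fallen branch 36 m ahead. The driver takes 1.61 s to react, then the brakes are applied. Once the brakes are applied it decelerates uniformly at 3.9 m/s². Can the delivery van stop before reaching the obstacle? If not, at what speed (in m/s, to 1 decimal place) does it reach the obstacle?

No — it strikes the obstacle at 8.4 m/s

Reaction distance = 13.5000 × 1.61 = 21.735 m.
Braking distance needed to stop: v²/(2a) = 182.250 / 7.800 = 23.365 m, so total needed = 21.735 + 23.365 = 45.100 m > 36 m — it cannot stop.
Distance remaining when braking begins: 36 − 21.735 = 14.265 m.
v² = v₀² − 2a·d = 182.250 − 2 × 3.900 × 14.265 = 70.983 m²/s².
v = √70.983 = 8.425 m/s.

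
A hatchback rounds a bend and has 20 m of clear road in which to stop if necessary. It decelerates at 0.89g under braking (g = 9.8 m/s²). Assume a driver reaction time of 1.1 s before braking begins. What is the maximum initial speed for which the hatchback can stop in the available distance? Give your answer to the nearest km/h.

Maximum speed ≈ 41 km/h

a = 0.89 × 9.8 = 8.722 m/s².
Stopping distance: v·t_r + v²/(2a) = 20 with t_r = 1.1 s and a = 8.722 m/s².
So v² + 19.188 v − 348.88 = 0.
Positive root: v = −a·t_r + √((a·t_r)² + 2a·d) = −9.594 + √(92.045 + 348.88) = 11.4042 m/s.
11.4042 m/s × 3.6 = 41.055 km/h.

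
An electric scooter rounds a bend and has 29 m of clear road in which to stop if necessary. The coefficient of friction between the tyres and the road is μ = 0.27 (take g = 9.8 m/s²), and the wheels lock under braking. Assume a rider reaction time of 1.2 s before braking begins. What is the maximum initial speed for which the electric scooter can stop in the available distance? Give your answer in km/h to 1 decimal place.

Maximum speed ≈ 34.6 km/h

a = μg = 0.27 × 9.8 = 2.646 m/s².
Stopping distance: v·t_r + v²/(2a) = 29 with t_r = 1.2 s and a = 2.646 m/s².
So v² + 6.350 v − 153.47 = 0.
Positive root: v = −a·t_r + √((a·t_r)² + 2a·d) = −3.175 + √(10.081 + 153.47) = 9.6137 m/s.
9.6137 m/s × 3.6 = 34.609 km/h.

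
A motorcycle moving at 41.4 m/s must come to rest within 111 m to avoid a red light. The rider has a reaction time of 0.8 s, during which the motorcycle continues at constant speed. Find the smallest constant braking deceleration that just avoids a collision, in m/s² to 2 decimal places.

Required deceleration ≈ 11.00 m/s²

Distance covered during reaction = 41.4000 × 0.8 = 33.120 m.
Distance available for braking: 111 − 33.120 = 77.880 m.
v² = 2a·d ⇒ a = v²/(2d) = 41.4000² / (2 × 77.880) = 1713.960 / 155.760 = 11.0039 m/s².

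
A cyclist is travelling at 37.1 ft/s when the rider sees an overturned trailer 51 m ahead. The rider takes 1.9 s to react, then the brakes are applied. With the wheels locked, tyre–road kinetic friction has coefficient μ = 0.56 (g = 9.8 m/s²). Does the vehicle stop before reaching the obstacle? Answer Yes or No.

Yes

37.1 ft/s × 0.3048 = 11.3081 m/s.
a = μg = 0.56 × 9.8 = 5.488 m/s².
Reaction distance = 11.3081 × 1.9 = 21.485 m.
Braking distance = v²/(2a) = 127.873 / 10.976 = 11.650 m.
Total stopping distance = 21.485 + 11.650 = 33.135 m, vs 51 m available — it stops with 51 − 33.135 = 17.865 m to spare.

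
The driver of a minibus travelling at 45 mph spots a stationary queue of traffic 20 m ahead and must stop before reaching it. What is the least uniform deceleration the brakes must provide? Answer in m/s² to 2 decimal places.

45 mph × 0.44704 = 20.1168 m/s.
v² = 2a·d ⇒ a = v²/(2d) = 20.1168² / (2 × 20.000) = 404.686 / 40.000 = 10.1171 m/s².

Required deceleration ≈ 10.12 m/s²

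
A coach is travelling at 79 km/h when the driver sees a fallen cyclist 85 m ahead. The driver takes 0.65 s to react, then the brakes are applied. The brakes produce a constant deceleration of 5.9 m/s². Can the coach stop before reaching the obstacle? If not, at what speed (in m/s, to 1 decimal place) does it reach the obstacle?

Yes — it stops about 29.9 m short of the obstacle, so it never reaches it

79 km/h ÷ 3.6 = 21.9444 m/s.
Reaction distance = 21.9444 × 0.65 = 14.264 m.
Braking distance = v²/(2a) = 481.557 / 11.800 = 40.810 m.
Total stopping distance = 14.264 + 40.810 = 55.074 m, vs 85 m available — it stops with 85 − 55.074 = 29.926 m to spare.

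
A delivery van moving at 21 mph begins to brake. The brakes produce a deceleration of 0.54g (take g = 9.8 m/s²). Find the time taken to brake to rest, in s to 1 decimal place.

Braking time ≈ 1.8 s

21 mph × 0.44704 = 9.3878 m/s.
a = 0.54 × 9.8 = 5.292 m/s².
Braking time = v/a = 9.3878 / 5.292 = 1.774 s.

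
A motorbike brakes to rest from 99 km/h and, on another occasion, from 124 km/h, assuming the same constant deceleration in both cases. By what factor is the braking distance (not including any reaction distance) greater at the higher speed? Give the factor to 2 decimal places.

Factor ≈ 1.57

Braking distance d = v²/(2a), so with a fixed, d ∝ v².
Factor = (124/99)² = 1.2525² = 1.5688.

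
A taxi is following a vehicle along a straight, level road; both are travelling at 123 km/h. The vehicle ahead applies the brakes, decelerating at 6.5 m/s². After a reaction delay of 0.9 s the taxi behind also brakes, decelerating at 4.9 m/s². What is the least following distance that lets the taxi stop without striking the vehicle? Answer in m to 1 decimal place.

123 km/h ÷ 3.6 = 34.1667 m/s.
Leader travels v²/(2a_L) = 1167.363 / 13.000 = 89.797 m before stopping.
Follower covers v·t_r = 34.1667 × 0.9 = 30.750 m while reacting, then v²/(2a_F) = 1167.363 / 9.800 = 119.119 m while braking, for a total of 30.750 + 119.119 = 149.869 m.
Since a_F ≤ a_L and the follower starts braking later, the follower is never slower than the leader, so the closest approach is when both have stopped.
Minimum gap = 149.869 − 89.797 = 60.072 m.

Minimum gap ≈ 60.1 m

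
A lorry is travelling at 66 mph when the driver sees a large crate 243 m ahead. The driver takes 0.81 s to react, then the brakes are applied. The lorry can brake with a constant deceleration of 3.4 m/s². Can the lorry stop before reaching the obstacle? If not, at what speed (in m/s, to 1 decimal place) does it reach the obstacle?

66 mph × 0.44704 = 29.5046 m/s.
Reaction distance = 29.5046 × 0.81 = 23.899 m.
Braking distance = v²/(2a) = 870.521 / 6.800 = 128.018 m.
Total stopping distance = 23.899 + 128.018 = 151.917 m, vs 243 m available — it stops with 243 − 151.917 = 91.083 m to spare.

Yes — it stops about 91.1 m short of the obstacle, so it never reaches it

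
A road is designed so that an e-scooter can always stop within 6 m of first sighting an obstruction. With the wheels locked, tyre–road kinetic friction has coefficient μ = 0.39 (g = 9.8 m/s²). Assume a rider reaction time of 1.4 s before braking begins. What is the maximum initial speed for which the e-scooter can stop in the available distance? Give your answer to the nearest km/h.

Maximum speed ≈ 12 km/h

a = μg = 0.39 × 9.8 = 3.822 m/s².
Stopping distance: v·t_r + v²/(2a) = 6 with t_r = 1.4 s and a = 3.822 m/s².
So v² + 10.702 v − 45.86 = 0.
Positive root: v = −a·t_r + √((a·t_r)² + 2a·d) = −5.351 + √(28.633 + 45.86) = 3.2799 m/s.
3.2799 m/s × 3.6 = 11.808 km/h.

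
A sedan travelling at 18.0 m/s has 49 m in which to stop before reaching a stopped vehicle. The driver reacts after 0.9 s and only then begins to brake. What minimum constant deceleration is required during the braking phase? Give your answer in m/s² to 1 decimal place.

Required deceleration ≈ 4.9 m/s²

Distance covered during reaction = 18.0000 × 0.9 = 16.200 m.
Distance available for braking: 49 − 16.200 = 32.800 m.
v² = 2a·d ⇒ a = v²/(2d) = 18.0000² / (2 × 32.800) = 324.000 / 65.600 = 4.9390 m/s².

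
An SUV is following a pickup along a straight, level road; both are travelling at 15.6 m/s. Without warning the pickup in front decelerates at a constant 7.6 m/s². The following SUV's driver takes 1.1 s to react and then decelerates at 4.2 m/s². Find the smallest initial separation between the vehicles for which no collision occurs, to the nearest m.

Leader travels v²/(2a_L) = 243.360 / 15.200 = 16.011 m before stopping.
Follower covers v·t_r = 15.6000 × 1.1 = 17.160 m while reacting, then v²/(2a_F) = 243.360 / 8.400 = 28.971 m while braking, for a total of 17.160 + 28.971 = 46.131 m.
Since a_F ≤ a_L and the follower starts braking later, the follower is never slower than the leader, so the closest approach is when both have stopped.
Minimum gap = 46.131 − 16.011 = 30.120 m.

Minimum gap ≈ 30 m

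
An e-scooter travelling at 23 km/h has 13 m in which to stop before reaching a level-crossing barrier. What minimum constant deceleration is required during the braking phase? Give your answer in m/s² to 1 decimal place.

Required deceleration ≈ 1.6 m/s²

23 km/h ÷ 3.6 = 6.3889 m/s.
v² = 2a·d ⇒ a = v²/(2d) = 6.3889² / (2 × 13.000) = 40.818 / 26.000 = 1.5699 m/s².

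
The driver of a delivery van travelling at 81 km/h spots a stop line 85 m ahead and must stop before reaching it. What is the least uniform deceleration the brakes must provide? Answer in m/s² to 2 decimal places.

Required deceleration ≈ 2.98 m/s²

81 km/h ÷ 3.6 = 22.5000 m/s.
v² = 2a·d ⇒ a = v²/(2d) = 22.5000² / (2 × 85.000) = 506.250 / 170.000 = 2.9779 m/s².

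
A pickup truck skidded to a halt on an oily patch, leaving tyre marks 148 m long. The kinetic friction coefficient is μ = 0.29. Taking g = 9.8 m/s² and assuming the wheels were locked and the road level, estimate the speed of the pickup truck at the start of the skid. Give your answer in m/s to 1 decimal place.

Initial speed ≈ 29.0 m/s

Deceleration a = μg = 0.29 × 9.8 = 2.842 m/s².
v = √(2a·d) = √(2 × 2.842 × 148) = √841.232 = 29.0040 m/s.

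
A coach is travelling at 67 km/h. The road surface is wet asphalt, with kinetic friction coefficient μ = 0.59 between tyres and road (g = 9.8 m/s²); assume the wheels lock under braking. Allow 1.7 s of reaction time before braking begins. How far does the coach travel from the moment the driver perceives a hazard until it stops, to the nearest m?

67 km/h ÷ 3.6 = 18.6111 m/s.
a = μg = 0.59 × 9.8 = 5.782 m/s².
Reaction distance = v·t_r = 18.6111 × 1.7 = 31.639 m.
Braking distance = v²/(2a) = 18.6111² / (2 × 5.782) = 346.373 / 11.564 = 29.953 m.
Total = 31.639 + 29.953 = 61.592 m.

Total stopping distance ≈ 62 m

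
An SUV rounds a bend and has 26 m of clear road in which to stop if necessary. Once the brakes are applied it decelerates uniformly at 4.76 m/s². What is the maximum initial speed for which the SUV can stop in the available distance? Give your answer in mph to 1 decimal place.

Maximum speed ≈ 35.2 mph

v²/(2a) = d ⇒ v = √(2 × 4.760 × 26) = √247.52 = 15.7328 m/s.
15.7328 m/s ÷ 0.44704 = 35.193 mph.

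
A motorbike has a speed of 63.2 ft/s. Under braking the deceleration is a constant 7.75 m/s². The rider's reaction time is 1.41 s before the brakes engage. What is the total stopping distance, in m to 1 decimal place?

Total stopping distance ≈ 51.1 m

63.2 ft/s × 0.3048 = 19.2634 m/s.
Reaction distance = v·t_r = 19.2634 × 1.41 = 27.161 m.
Braking distance = v²/(2a) = 19.2634² / (2 × 7.750) = 371.079 / 15.500 = 23.941 m.
Total = 27.161 + 23.941 = 51.102 m.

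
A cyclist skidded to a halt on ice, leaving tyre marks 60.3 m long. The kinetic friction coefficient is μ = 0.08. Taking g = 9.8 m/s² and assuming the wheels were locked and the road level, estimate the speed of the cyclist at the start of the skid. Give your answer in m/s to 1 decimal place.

Initial speed ≈ 9.7 m/s

Deceleration a = μg = 0.08 × 9.8 = 0.784 m/s².
v = √(2a·d) = √(2 × 0.784 × 60.3) = √94.550 = 9.7237 m/s.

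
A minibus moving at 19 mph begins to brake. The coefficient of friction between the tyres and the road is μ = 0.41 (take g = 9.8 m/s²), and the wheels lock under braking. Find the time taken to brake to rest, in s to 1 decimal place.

19 mph × 0.44704 = 8.4938 m/s.
a = μg = 0.41 × 9.8 = 4.018 m/s².
Braking time = v/a = 8.4938 / 4.018 = 2.114 s.

Braking time ≈ 2.1 s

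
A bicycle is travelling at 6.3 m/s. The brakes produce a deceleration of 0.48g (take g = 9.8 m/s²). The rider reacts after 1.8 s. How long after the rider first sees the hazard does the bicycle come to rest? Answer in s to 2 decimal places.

a = 0.48 × 9.8 = 4.704 m/s².
Braking time = v/a = 6.3000 / 4.704 = 1.339 s.
Total = 1.8 + 1.339 = 3.139 s.

Total time ≈ 3.14 s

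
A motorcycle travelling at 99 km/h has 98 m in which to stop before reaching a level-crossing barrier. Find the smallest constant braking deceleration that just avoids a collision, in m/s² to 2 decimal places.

99 km/h ÷ 3.6 = 27.5000 m/s.
v² = 2a·d ⇒ a = v²/(2d) = 27.5000² / (2 × 98.000) = 756.250 / 196.000 = 3.8584 m/s².

Required deceleration ≈ 3.86 m/s²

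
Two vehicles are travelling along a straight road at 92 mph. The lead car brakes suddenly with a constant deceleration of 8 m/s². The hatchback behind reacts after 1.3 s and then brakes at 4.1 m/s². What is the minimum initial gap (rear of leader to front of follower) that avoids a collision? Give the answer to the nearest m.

Minimum gap ≈ 154 m

92 mph × 0.44704 = 41.1277 m/s.
Leader travels v²/(2a_L) = 1691.488 / 16.000 = 105.718 m before stopping.
Follower covers v·t_r = 41.1277 × 1.3 = 53.466 m while reacting, then v²/(2a_F) = 1691.488 / 8.200 = 206.279 m while braking, for a total of 53.466 + 206.279 = 259.745 m.
Since a_F ≤ a_L and the follower starts braking later, the follower is never slower than the leader, so the closest approach is when both have stopped.
Minimum gap = 259.745 − 105.718 = 154.027 m.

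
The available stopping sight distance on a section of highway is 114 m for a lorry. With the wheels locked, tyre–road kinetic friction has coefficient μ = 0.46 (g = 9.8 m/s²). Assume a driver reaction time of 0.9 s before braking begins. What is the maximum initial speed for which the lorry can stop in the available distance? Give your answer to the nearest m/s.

Maximum speed ≈ 28 m/s

a = μg = 0.46 × 9.8 = 4.508 m/s².
Stopping distance: v·t_r + v²/(2a) = 114 with t_r = 0.9 s and a = 4.508 m/s².
So v² + 8.114 v − 1027.82 = 0.
Positive root: v = −a·t_r + √((a·t_r)² + 2a·d) = −4.057 + √(16.459 + 1027.82) = 28.2583 m/s.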